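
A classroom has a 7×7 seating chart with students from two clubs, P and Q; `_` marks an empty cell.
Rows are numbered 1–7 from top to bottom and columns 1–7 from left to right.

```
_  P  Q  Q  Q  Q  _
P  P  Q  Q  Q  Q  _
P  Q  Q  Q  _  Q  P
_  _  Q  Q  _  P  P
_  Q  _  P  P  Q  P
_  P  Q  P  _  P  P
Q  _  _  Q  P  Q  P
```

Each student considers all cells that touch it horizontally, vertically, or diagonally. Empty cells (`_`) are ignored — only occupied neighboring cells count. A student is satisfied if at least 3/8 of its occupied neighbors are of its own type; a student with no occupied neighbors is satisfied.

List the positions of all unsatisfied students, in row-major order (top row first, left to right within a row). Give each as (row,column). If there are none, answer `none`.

Row 1: (1,2)P 2/4 ok · (1,3)Q 3/5 ok · (1,4)Q 5/5 ok · (1,5)Q 5/5 ok · (1,6)Q 3/3 ok
Row 2: (2,1)P 3/4 ok · (2,2)P 3/7 ok · (2,3)Q 6/8 ok · (2,4)Q 7/7 ok · (2,5)Q 7/7 ok · (2,6)Q 4/5 ok
Row 3: (3,1)P 2/3 ok · (3,2)Q 3/6 ok · (3,3)Q 6/7 ok · (3,4)Q 6/6 ok · (3,6)Q 2/5 ok · (3,7)P 2/4 ok
Row 4: (4,3)Q 5/6 ok · (4,4)Q 3/5 ok · (4,6)P 4/6 ok · (4,7)P 3/5 ok
Row 5: (5,2)Q 2/3 ok · (5,4)P 2/5 ok · (5,5)P 4/6 ok · (5,6)Q 0/6 unhappy · (5,7)P 4/5 ok
Row 6: (6,2)P 0/3 unhappy · (6,3)Q 2/5 ok · (6,4)P 3/5 ok · (6,6)P 5/7 ok · (6,7)P 3/5 ok
Row 7: (7,1)Q 0/1 unhappy · (7,4)Q 1/3 unhappy · (7,5)P 2/4 ok · (7,6)Q 0/4 unhappy · (7,7)P 2/3 ok

(5,6), (6,2), (7,1), (7,4), (7,6)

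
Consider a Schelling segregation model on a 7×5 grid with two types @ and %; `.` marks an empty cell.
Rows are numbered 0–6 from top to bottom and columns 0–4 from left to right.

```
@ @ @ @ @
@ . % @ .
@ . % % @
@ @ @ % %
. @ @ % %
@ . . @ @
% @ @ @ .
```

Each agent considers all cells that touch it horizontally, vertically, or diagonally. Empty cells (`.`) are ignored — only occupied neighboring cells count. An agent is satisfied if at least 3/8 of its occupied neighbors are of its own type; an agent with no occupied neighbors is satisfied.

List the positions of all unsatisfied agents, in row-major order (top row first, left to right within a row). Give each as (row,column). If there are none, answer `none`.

(1,2), (2,4), (6,0)

Row 0: (0,0)@ 2/2 ✓ · (0,1)@ 3/4 ✓ · (0,2)@ 3/4 ✓ · (0,3)@ 3/4 ✓ · (0,4)@ 2/2 ✓
Row 1: (1,0)@ 3/3 ✓ · (1,2)% 2/6 ✗ · (1,3)@ 4/7 ✓
Row 2: (2,0)@ 3/3 ✓ · (2,2)% 3/6 ✓ · (2,3)% 4/7 ✓ · (2,4)@ 1/4 ✗
Row 3: (3,0)@ 3/3 ✓ · (3,1)@ 5/6 ✓ · (3,2)@ 3/7 ✓ · (3,3)% 5/8 ✓ · (3,4)% 4/5 ✓
Row 4: (4,1)@ 5/5 ✓ · (4,2)@ 4/6 ✓ · (4,3)% 3/7 ✓ · (4,4)% 3/5 ✓
Row 5: (5,0)@ 2/3 ✓ · (5,3)@ 4/6 ✓ · (5,4)@ 2/4 ✓
Row 6: (6,0)% 0/2 ✗ · (6,1)@ 2/3 ✓ · (6,2)@ 3/3 ✓ · (6,3)@ 3/3 ✓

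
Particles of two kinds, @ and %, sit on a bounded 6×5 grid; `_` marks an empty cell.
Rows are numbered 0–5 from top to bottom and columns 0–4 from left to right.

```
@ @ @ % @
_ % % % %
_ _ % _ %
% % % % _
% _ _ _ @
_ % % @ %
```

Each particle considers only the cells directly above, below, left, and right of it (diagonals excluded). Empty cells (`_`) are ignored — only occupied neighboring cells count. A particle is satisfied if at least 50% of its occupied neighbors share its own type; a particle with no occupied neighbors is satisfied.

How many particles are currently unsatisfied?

Row 0: (0,0)@ 1/1 ok · (0,1)@ 2/3 ok · (0,2)@ 1/3 unhappy · (0,3)% 1/3 unhappy · (0,4)@ 0/2 unhappy
Row 1: (1,1)% 1/2 ok · (1,2)% 3/4 ok · (1,3)% 3/3 ok · (1,4)% 2/3 ok
Row 2: (2,2)% 2/2 ok · (2,4)% 1/1 ok
Row 3: (3,0)% 2/2 ok · (3,1)% 2/2 ok · (3,2)% 3/3 ok · (3,3)% 1/1 ok
Row 4: (4,0)% 1/1 ok · (4,4)@ 0/1 unhappy
Row 5: (5,1)% 1/1 ok · (5,2)% 1/2 ok · (5,3)@ 0/2 unhappy · (5,4)% 0/2 unhappy
Unsatisfied: (0,2), (0,3), (0,4), (4,4), (5,3), (5,4) — 6 in total.

6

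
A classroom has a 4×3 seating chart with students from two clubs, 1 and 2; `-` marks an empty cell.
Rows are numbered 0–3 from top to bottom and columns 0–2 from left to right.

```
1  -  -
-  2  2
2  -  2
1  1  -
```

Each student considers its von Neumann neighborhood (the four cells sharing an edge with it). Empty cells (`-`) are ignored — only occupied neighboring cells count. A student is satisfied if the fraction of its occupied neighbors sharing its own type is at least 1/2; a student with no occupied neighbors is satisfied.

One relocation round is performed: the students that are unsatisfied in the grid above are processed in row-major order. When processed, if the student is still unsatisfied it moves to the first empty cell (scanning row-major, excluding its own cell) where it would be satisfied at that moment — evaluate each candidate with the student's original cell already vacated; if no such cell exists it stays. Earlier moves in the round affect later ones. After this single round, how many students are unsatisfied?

1

Initially unsatisfied (in order): (2,0).
  (2,0) → (0,1).
Resulting grid:
1 2 -
- 2 2
- - 2
1 1 -
Unsatisfied now: (0,0).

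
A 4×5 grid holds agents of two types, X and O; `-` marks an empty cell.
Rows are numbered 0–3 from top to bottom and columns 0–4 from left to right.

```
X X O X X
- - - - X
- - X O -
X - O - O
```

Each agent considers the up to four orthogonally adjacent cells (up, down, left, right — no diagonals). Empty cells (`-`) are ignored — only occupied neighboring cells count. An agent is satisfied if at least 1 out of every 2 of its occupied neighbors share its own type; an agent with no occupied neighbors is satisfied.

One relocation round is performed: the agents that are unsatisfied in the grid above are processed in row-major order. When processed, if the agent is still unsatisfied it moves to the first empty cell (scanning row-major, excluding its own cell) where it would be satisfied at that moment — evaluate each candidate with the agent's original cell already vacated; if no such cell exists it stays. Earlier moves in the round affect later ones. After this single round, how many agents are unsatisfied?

0

Initially unsatisfied (in order): (0,2), (2,2), (2,3), (3,2).
  (0,2) → (2,4).
  (2,2) → (0,2).
  (2,3): now satisfied by earlier moves; stays.
  (3,2): now satisfied by earlier moves; stays.
Resulting grid:
X X X X X
- - - - X
- - - O O
X - O - O
All satisfied now.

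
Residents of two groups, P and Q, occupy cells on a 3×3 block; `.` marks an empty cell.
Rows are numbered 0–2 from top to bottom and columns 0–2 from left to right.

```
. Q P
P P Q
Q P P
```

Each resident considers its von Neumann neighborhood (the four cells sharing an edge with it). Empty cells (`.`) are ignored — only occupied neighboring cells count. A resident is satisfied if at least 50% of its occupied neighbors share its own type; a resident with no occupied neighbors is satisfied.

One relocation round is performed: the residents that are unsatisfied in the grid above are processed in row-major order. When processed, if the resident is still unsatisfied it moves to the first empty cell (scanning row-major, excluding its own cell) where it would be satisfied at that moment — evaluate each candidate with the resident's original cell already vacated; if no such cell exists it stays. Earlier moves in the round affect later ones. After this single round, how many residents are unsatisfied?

2

Initially unsatisfied (in order): (0,1), (0,2), (1,2), (2,0).
  (0,1): no empty cell satisfies it; stays.
  (0,2) → (0,0).
  (1,2) → (0,2).
  (2,0): no empty cell satisfies it; stays.
Resulting grid:
P Q Q
P P .
Q P P
Unsatisfied now: (0,1), (2,0).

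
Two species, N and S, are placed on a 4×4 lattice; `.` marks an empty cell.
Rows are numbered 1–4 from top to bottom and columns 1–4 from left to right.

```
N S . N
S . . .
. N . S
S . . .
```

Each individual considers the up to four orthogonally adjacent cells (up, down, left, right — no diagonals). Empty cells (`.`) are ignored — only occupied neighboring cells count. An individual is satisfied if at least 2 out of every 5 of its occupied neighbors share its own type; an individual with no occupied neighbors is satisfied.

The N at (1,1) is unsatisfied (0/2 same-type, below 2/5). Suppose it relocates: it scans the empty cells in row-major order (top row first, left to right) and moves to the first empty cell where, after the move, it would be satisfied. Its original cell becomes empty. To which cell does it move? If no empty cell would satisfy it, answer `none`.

(1,3)

Vacating (1,1). Empty cells in order:
  (1,3): 1/2 same-type → satisfied — stop here.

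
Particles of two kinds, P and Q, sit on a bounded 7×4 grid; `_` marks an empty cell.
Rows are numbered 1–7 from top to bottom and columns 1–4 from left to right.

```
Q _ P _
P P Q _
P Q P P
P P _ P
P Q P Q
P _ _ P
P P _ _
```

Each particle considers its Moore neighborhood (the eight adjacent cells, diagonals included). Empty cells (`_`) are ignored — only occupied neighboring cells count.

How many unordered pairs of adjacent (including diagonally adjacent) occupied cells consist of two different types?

20

Scan each occupied cell's neighbors to the right and below (and the two forward diagonals) so each pair is counted once.
Row 1: Q(1,1)–P(2,1)≠ Q(1,1)–P(2,2)≠ P(1,3)–Q(2,3)≠ P(1,3)–P(2,2)=  → 3/4 unlike.
Row 2: P(2,1)–P(2,2)= P(2,1)–P(3,1)= P(2,1)–Q(3,2)≠ P(2,2)–Q(2,3)≠ P(2,2)–Q(3,2)≠ P(2,2)–P(3,3)= P(2,2)–P(3,1)= Q(2,3)–P(3,3)≠ Q(2,3)–P(3,4)≠ Q(2,3)–Q(3,2)=  → 5/10 unlike.
Row 3: P(3,1)–Q(3,2)≠ P(3,1)–P(4,1)= P(3,1)–P(4,2)= Q(3,2)–P(3,3)≠ Q(3,2)–P(4,2)≠ Q(3,2)–P(4,1)≠ P(3,3)–P(3,4)= P(3,3)–P(4,4)= P(3,3)–P(4,2)= P(3,4)–P(4,4)=  → 4/10 unlike.
Row 4: P(4,1)–P(4,2)= P(4,1)–P(5,1)= P(4,1)–Q(5,2)≠ P(4,2)–Q(5,2)≠ P(4,2)–P(5,3)= P(4,2)–P(5,1)= P(4,4)–Q(5,4)≠ P(4,4)–P(5,3)=  → 3/8 unlike.
Row 5: P(5,1)–Q(5,2)≠ P(5,1)–P(6,1)= Q(5,2)–P(5,3)≠ Q(5,2)–P(6,1)≠ P(5,3)–Q(5,4)≠ P(5,3)–P(6,4)= Q(5,4)–P(6,4)≠  → 5/7 unlike.
Row 6: P(6,1)–P(7,1)= P(6,1)–P(7,2)=  → 0/2 unlike.
Row 7: P(7,1)–P(7,2)=  → 0/1 unlike.
Total adjacent occupied pairs: 42; unlike-type pairs: 20.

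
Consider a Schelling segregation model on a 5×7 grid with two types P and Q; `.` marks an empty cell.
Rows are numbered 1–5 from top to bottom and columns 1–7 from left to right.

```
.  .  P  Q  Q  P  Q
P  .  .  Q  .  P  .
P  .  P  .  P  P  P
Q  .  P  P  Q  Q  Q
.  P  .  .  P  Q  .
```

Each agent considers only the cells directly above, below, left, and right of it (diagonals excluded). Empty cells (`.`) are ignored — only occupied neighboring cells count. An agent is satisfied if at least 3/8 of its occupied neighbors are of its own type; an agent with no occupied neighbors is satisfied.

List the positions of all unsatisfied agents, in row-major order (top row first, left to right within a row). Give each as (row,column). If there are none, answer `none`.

(1,3), (1,6), (1,7), (4,1), (4,5), (5,5)

(1,3)P 0/1 not
(1,4)Q 2/3 satisfied
(1,5)Q 1/2 satisfied
(1,6)P 1/3 not
(1,7)Q 0/1 not
(2,1)P 1/1 satisfied
(2,4)Q 1/1 satisfied
(2,6)P 2/2 satisfied
(3,1)P 1/2 satisfied
(3,3)P 1/1 satisfied
(3,5)P 1/2 satisfied
(3,6)P 3/4 satisfied
(3,7)P 1/2 satisfied
(4,1)Q 0/1 not
(4,3)P 2/2 satisfied
(4,4)P 1/2 satisfied
(4,5)Q 1/4 not
(4,6)Q 3/4 satisfied
(4,7)Q 1/2 satisfied
(5,2)P 0/0 satisfied
(5,5)P 0/2 not
(5,6)Q 1/2 satisfied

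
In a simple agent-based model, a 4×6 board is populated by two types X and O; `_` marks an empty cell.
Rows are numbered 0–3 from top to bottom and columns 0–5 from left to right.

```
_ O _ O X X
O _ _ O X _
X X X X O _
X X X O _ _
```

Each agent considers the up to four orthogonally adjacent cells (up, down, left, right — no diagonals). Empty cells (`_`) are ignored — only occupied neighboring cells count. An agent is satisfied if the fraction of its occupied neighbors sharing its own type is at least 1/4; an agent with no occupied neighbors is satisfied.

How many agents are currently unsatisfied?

Row 0: (0,1)O 0/0 ok · (0,3)O 1/2 ok · (0,4)X 2/3 ok · (0,5)X 1/1 ok
Row 1: (1,0)O 0/1 unhappy · (1,3)O 1/3 ok · (1,4)X 1/3 ok
Row 2: (2,0)X 2/3 ok · (2,1)X 3/3 ok · (2,2)X 3/3 ok · (2,3)X 1/4 ok · (2,4)O 0/2 unhappy
Row 3: (3,0)X 2/2 ok · (3,1)X 3/3 ok · (3,2)X 2/3 ok · (3,3)O 0/2 unhappy
Unsatisfied: (1,0), (2,4), (3,3) — 3 in total.

3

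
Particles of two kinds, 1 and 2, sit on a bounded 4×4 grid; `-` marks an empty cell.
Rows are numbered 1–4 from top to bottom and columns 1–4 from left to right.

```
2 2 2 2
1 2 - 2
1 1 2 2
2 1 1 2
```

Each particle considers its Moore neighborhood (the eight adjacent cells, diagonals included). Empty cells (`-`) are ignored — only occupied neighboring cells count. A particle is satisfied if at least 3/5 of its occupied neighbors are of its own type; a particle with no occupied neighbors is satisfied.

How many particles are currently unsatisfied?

6

Row 1: (1,1)2 2/3 ✓ · (1,2)2 3/4 ✓ · (1,3)2 4/4 ✓ · (1,4)2 2/2 ✓
Row 2: (2,1)1 2/5 ✗ · (2,2)2 4/7 ✗ · (2,4)2 4/4 ✓
Row 3: (3,1)1 3/5 ✓ · (3,2)1 4/7 ✗ · (3,3)2 4/7 ✗ · (3,4)2 3/4 ✓
Row 4: (4,1)2 0/3 ✗ · (4,2)1 3/5 ✓ · (4,3)1 2/5 ✗ · (4,4)2 2/3 ✓
Unsatisfied: (2,1), (2,2), (3,2), (3,3), (4,1), (4,3) — 6 in total.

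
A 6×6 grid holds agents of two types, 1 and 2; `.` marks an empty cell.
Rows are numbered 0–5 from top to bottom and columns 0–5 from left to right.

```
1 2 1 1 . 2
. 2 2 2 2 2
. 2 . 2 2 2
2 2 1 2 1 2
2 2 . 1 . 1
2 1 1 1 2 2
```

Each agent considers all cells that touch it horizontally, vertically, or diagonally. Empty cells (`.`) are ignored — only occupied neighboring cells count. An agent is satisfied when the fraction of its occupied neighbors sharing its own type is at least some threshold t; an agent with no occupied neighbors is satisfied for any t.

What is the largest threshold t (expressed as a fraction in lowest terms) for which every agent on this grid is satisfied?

0/1

Row 0: (0,0)1 0/2 · (0,1)2 2/4 · (0,2)1 1/5 · (0,3)1 1/4 · (0,5)2 2/2
Row 1: (1,1)2 3/5 · (1,2)2 5/7 · (1,3)2 4/6 · (1,4)2 6/7 · (1,5)2 4/4
Row 2: (2,1)2 4/5 · (2,3)2 5/7 · (2,4)2 7/8 · (2,5)2 4/5
Row 3: (3,0)2 4/4 · (3,1)2 4/5 · (3,2)1 1/6 · (3,3)2 2/5 · (3,4)1 2/7 · (3,5)2 2/4
Row 4: (4,0)2 4/5 · (4,1)2 4/7 · (4,3)1 4/6 · (4,5)1 1/4
Row 5: (5,0)2 2/3 · (5,1)1 1/4 · (5,2)1 3/4 · (5,3)1 2/3 · (5,4)2 1/4 · (5,5)2 1/2
The smallest same-type fraction is 0/2 at (0,0), which reduces to 0/1. Any threshold above that leaves this agent unsatisfied.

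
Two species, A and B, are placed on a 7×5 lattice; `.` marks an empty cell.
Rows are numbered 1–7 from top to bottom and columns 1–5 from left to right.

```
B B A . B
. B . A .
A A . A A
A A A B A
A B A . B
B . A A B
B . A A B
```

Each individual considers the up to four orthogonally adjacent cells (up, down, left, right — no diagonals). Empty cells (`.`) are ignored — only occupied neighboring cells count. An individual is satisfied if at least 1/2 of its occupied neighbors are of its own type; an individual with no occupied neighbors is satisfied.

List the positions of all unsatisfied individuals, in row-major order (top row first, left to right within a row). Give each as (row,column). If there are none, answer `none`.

(1,3), (4,4), (4,5), (5,1), (5,2)

Row 1: (1,1)B 1/1 ✓ · (1,2)B 2/3 ✓ · (1,3)A 0/1 ✗ · (1,5)B 0/0 ✓
Row 2: (2,2)B 1/2 ✓ · (2,4)A 1/1 ✓
Row 3: (3,1)A 2/2 ✓ · (3,2)A 2/3 ✓ · (3,4)A 2/3 ✓ · (3,5)A 2/2 ✓
Row 4: (4,1)A 3/3 ✓ · (4,2)A 3/4 ✓ · (4,3)A 2/3 ✓ · (4,4)B 0/3 ✗ · (4,5)A 1/3 ✗
Row 5: (5,1)A 1/3 ✗ · (5,2)B 0/3 ✗ · (5,3)A 2/3 ✓ · (5,5)B 1/2 ✓
Row 6: (6,1)B 1/2 ✓ · (6,3)A 3/3 ✓ · (6,4)A 2/3 ✓ · (6,5)B 2/3 ✓
Row 7: (7,1)B 1/1 ✓ · (7,3)A 2/2 ✓ · (7,4)A 2/3 ✓ · (7,5)B 1/2 ✓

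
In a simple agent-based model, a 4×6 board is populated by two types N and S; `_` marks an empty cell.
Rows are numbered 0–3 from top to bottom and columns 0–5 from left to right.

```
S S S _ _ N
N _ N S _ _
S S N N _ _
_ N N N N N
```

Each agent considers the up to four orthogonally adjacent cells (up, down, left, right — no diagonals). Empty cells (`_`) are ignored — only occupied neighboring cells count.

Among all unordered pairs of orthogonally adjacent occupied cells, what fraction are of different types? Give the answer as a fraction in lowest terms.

Scan each occupied cell's neighbors to the right and below so each pair is counted once.
Row 0: S(0,0)–S(0,1)= S(0,0)–N(1,0)≠ S(0,1)–S(0,2)= S(0,2)–N(1,2)≠  → 2/4 unlike.
Row 1: N(1,0)–S(2,0)≠ N(1,2)–S(1,3)≠ N(1,2)–N(2,2)= S(1,3)–N(2,3)≠  → 3/4 unlike.
Row 2: S(2,0)–S(2,1)= S(2,1)–N(2,2)≠ S(2,1)–N(3,1)≠ N(2,2)–N(2,3)= N(2,2)–N(3,2)= N(2,3)–N(3,3)=  → 2/6 unlike.
Row 3: N(3,1)–N(3,2)= N(3,2)–N(3,3)= N(3,3)–N(3,4)= N(3,4)–N(3,5)=  → 0/4 unlike.
Total adjacent occupied pairs: 18; unlike-type pairs: 7.
7/18 is already in lowest terms.

7/18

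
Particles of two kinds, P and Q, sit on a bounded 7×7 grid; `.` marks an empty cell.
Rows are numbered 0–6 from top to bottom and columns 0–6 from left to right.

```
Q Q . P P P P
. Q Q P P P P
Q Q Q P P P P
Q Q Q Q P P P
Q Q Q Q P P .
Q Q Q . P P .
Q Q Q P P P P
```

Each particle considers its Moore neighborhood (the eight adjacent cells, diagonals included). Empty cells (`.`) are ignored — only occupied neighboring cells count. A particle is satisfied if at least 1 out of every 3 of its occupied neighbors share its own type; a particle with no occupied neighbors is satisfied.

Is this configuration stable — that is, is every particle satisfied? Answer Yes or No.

Yes

Row 0: (0,0)Q 2/2 ✓ · (0,1)Q 3/3 ✓ · (0,3)P 3/4 ✓ · (0,4)P 5/5 ✓ · (0,5)P 5/5 ✓ · (0,6)P 3/3 ✓
Row 1: (1,1)Q 6/6 ✓ · (1,2)Q 4/7 ✓ · (1,3)P 5/7 ✓ · (1,4)P 8/8 ✓ · (1,5)P 8/8 ✓ · (1,6)P 5/5 ✓
Row 2: (2,0)Q 4/4 ✓ · (2,1)Q 7/7 ✓ · (2,2)Q 6/8 ✓ · (2,3)P 4/8 ✓ · (2,4)P 7/8 ✓ · (2,5)P 8/8 ✓ · (2,6)P 5/5 ✓
Row 3: (3,0)Q 5/5 ✓ · (3,1)Q 8/8 ✓ · (3,2)Q 7/8 ✓ · (3,3)Q 4/8 ✓ · (3,4)P 6/8 ✓ · (3,5)P 7/7 ✓ · (3,6)P 4/4 ✓
Row 4: (4,0)Q 5/5 ✓ · (4,1)Q 8/8 ✓ · (4,2)Q 7/7 ✓ · (4,3)Q 4/7 ✓ · (4,4)P 5/7 ✓ · (4,5)P 6/6 ✓
Row 5: (5,0)Q 5/5 ✓ · (5,1)Q 8/8 ✓ · (5,2)Q 6/7 ✓ · (5,4)P 6/7 ✓ · (5,5)P 6/6 ✓
Row 6: (6,0)Q 3/3 ✓ · (6,1)Q 5/5 ✓ · (6,2)Q 3/4 ✓ · (6,3)P 2/4 ✓ · (6,4)P 4/4 ✓ · (6,5)P 4/4 ✓ · (6,6)P 2/2 ✓
All meet the threshold, so the configuration is stable.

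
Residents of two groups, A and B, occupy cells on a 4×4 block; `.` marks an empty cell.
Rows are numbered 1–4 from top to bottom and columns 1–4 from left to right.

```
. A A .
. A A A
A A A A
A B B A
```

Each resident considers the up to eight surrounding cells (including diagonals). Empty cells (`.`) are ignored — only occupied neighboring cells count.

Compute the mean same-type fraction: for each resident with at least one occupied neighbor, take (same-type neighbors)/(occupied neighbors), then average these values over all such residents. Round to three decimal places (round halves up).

0.750

(1,2)A 3/3
(1,3)A 4/4
(2,2)A 6/6
(2,3)A 7/7
(2,4)A 4/4
(3,1)A 3/4
(3,2)A 5/7
(3,3)A 6/8
(3,4)A 4/5
(4,1)A 2/3
(4,2)B 1/5
(4,3)B 1/5
(4,4)A 2/3
Sum over 13 residents: 3/3 + 4/4 + 6/6 + 7/7 + 4/4 + 3/4 + 5/7 + 6/8 + 4/5 + 2/3 + 1/5 + 1/5 + 2/3 = 2047/210; mean = 2047/210 ÷ 13 = 2047/2730 = 0.749816… → 0.750.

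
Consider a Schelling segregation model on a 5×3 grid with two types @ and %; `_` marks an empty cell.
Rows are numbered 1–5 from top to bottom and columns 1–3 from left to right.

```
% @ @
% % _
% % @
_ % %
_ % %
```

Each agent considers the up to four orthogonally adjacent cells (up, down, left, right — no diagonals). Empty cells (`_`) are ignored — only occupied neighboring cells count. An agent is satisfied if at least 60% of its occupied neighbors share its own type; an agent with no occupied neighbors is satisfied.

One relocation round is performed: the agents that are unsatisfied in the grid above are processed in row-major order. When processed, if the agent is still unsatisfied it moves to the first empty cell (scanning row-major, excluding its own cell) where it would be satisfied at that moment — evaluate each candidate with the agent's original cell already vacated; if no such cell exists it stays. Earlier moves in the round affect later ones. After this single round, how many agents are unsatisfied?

1

Initially unsatisfied (in order): (1,1), (1,2), (3,3).
  (1,1) → (4,1).
  (1,2) → (2,3).
  (3,3): no empty cell satisfies it; stays.
Resulting grid:
_ _ @
% % @
% % @
% % %
_ % %
Unsatisfied now: (3,3).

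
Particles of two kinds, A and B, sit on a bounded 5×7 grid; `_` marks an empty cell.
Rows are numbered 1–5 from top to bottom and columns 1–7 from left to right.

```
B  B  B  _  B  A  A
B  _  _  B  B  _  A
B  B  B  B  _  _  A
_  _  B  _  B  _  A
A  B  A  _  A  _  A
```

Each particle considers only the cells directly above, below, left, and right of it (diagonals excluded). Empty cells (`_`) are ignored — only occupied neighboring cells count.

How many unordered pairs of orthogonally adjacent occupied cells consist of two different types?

Scan each occupied cell's neighbors to the right and below so each pair is counted once.
From row 1: 1 unlike of 7 pairs (running 1/7).
From row 2: 0 unlike of 4 pairs (running 1/11).
From row 3: 0 unlike of 5 pairs (running 1/16).
From row 4: 2 unlike of 3 pairs (running 3/19).
From row 5: 2 unlike of 2 pairs (running 5/21).
Total adjacent occupied pairs: 21; unlike-type pairs: 5.

5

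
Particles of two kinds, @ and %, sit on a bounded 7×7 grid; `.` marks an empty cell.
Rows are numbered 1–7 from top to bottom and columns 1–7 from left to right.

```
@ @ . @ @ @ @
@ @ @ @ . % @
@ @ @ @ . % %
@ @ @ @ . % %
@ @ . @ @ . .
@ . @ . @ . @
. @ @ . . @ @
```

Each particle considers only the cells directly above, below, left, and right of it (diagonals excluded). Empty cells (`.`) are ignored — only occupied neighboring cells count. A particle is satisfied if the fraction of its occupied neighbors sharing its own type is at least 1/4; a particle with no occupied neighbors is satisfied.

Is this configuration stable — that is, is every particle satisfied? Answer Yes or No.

(1,1)@ 2/2 ✓
(1,2)@ 2/2 ✓
(1,4)@ 2/2 ✓
(1,5)@ 2/2 ✓
(1,6)@ 2/3 ✓
(1,7)@ 2/2 ✓
(2,1)@ 3/3 ✓
(2,2)@ 4/4 ✓
(2,3)@ 3/3 ✓
(2,4)@ 3/3 ✓
(2,6)% 1/3 ✓
(2,7)@ 1/3 ✓
(3,1)@ 3/3 ✓
(3,2)@ 4/4 ✓
(3,3)@ 4/4 ✓
(3,4)@ 3/3 ✓
(3,6)% 3/3 ✓
(3,7)% 2/3 ✓
(4,1)@ 3/3 ✓
(4,2)@ 4/4 ✓
(4,3)@ 3/3 ✓
(4,4)@ 3/3 ✓
(4,6)% 2/2 ✓
(4,7)% 2/2 ✓
(5,1)@ 3/3 ✓
(5,2)@ 2/2 ✓
(5,4)@ 2/2 ✓
(5,5)@ 2/2 ✓
(6,1)@ 1/1 ✓
(6,3)@ 1/1 ✓
(6,5)@ 1/1 ✓
(6,7)@ 1/1 ✓
(7,2)@ 1/1 ✓
(7,3)@ 2/2 ✓
(7,6)@ 1/1 ✓
(7,7)@ 2/2 ✓
All meet the threshold, so the configuration is stable.

Yes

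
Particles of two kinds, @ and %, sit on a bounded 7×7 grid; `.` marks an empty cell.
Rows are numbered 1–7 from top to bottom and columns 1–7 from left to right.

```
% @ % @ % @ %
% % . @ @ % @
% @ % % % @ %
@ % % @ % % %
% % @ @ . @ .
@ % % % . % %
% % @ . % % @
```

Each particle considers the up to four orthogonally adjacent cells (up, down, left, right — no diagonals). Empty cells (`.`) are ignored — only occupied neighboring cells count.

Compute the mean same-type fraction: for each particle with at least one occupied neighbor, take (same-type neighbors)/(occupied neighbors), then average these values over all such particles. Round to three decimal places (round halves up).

0.377

Row 1: (1,1)% 1/2 · (1,2)@ 0/3 · (1,3)% 0/2 · (1,4)@ 1/3 · (1,5)% 0/3 · (1,6)@ 0/3 · (1,7)% 0/2
Row 2: (2,1)% 3/3 · (2,2)% 1/3 · (2,4)@ 2/3 · (2,5)@ 1/4 · (2,6)% 0/4 · (2,7)@ 0/3
Row 3: (3,1)% 1/3 · (3,2)@ 0/4 · (3,3)% 2/3 · (3,4)% 2/4 · (3,5)% 2/4 · (3,6)@ 0/4 · (3,7)% 1/3
Row 4: (4,1)@ 0/3 · (4,2)% 2/4 · (4,3)% 2/4 · (4,4)@ 1/4 · (4,5)% 2/3 · (4,6)% 2/4 · (4,7)% 2/2
Row 5: (5,1)% 1/3 · (5,2)% 3/4 · (5,3)@ 1/4 · (5,4)@ 2/3 · (5,6)@ 0/2
Row 6: (6,1)@ 0/3 · (6,2)% 3/4 · (6,3)% 2/4 · (6,4)% 1/2 · (6,6)% 2/3 · (6,7)% 1/2
Row 7: (7,1)% 1/2 · (7,2)% 2/3 · (7,3)@ 0/2 · (7,5)% 1/1 · (7,6)% 2/3 · (7,7)@ 0/2
Sum over 44 particles: 1/2 + 0/3 + 0/2 + 1/3 + 0/3 + 0/3 + 0/2 + 3/3 + 1/3 + 2/3 + 1/4 + 0/4 + 0/3 + 1/3 + 0/4 + 2/3 + 2/4 + 2/4 + 0/4 + 1/3 + 0/3 + 2/4 + 2/4 + 1/4 + 2/3 + 2/4 + 2/2 + 1/3 + 3/4 + 1/4 + 2/3 + 0/2 + 0/3 + 3/4 + 2/4 + 1/2 + 2/3 + 1/2 + 1/2 + 2/3 + 0/2 + 1/1 + 2/3 + 0/2 = 199/12; mean = 199/12 ÷ 44 = 199/528 = 0.376893… → 0.377.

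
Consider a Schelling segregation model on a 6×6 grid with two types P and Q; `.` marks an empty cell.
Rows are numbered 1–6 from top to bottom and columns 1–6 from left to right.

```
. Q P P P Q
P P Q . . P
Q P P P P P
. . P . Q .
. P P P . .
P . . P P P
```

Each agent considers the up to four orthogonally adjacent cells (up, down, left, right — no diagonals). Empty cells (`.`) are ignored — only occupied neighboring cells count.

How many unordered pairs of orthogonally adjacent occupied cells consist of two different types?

10

Scan each occupied cell's neighbors to the right and below so each pair is counted once.
Row 1: Q(1,2)–P(1,3)≠ Q(1,2)–P(2,2)≠ P(1,3)–P(1,4)= P(1,3)–Q(2,3)≠ P(1,4)–P(1,5)= P(1,5)–Q(1,6)≠ Q(1,6)–P(2,6)≠  → 5/7 unlike.
Row 2: P(2,1)–P(2,2)= P(2,1)–Q(3,1)≠ P(2,2)–Q(2,3)≠ P(2,2)–P(3,2)= Q(2,3)–P(3,3)≠ P(2,6)–P(3,6)=  → 3/6 unlike.
Row 3: Q(3,1)–P(3,2)≠ P(3,2)–P(3,3)= P(3,3)–P(3,4)= P(3,3)–P(4,3)= P(3,4)–P(3,5)= P(3,5)–P(3,6)= P(3,5)–Q(4,5)≠  → 2/7 unlike.
Row 4: P(4,3)–P(5,3)=  → 0/1 unlike.
Row 5: P(5,2)–P(5,3)= P(5,3)–P(5,4)= P(5,4)–P(6,4)=  → 0/3 unlike.
Row 6: P(6,4)–P(6,5)= P(6,5)–P(6,6)=  → 0/2 unlike.
Total adjacent occupied pairs: 26; unlike-type pairs: 10.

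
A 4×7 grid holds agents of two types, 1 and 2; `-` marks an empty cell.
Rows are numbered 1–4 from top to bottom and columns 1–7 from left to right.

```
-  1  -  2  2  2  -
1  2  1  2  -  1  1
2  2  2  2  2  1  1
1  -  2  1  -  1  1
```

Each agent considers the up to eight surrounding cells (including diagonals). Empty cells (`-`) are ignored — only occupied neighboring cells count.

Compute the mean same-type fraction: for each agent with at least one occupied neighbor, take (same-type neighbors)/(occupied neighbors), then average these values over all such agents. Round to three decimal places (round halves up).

0.569

(1,2)1 2/3
(1,4)2 2/3
(1,5)2 3/4
(1,6)2 1/3
(2,1)1 1/4
(2,2)2 3/6
(2,3)1 1/7
(2,4)2 5/6
(2,6)1 3/6
(2,7)1 3/4
(3,1)2 2/4
(3,2)2 4/7
(3,3)2 5/7
(3,4)2 4/6
(3,5)2 2/6
(3,6)1 5/6
(3,7)1 5/5
(4,1)1 0/2
(4,3)2 3/4
(4,4)1 0/4
(4,6)1 3/4
(4,7)1 3/3
Sum over 22 agents: 2/3 + 2/3 + 3/4 + 1/3 + 1/4 + 3/6 + 1/7 + 5/6 + 3/6 + 3/4 + 2/4 + 4/7 + 5/7 + 4/6 + 2/6 + 5/6 + 5/5 + 0/2 + 3/4 + 0/4 + 3/4 + 3/3 = 1051/84; mean = 1051/84 ÷ 22 = 1051/1848 = 0.568722… → 0.569.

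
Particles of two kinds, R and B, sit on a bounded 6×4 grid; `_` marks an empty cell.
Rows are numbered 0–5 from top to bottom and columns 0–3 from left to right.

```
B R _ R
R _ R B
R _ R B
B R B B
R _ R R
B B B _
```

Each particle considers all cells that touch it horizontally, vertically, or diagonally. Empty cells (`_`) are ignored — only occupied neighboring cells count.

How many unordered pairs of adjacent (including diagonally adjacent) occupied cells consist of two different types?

Scan each occupied cell's neighbors to the right and below (and the two forward diagonals) so each pair is counted once.
From row 0: 3 unlike of 6 pairs (running 3/6).
From row 1: 3 unlike of 6 pairs (running 6/12).
From row 2: 4 unlike of 8 pairs (running 10/20).
From row 3: 7 unlike of 10 pairs (running 17/30).
From row 4: 5 unlike of 6 pairs (running 22/36).
From row 5: 0 unlike of 2 pairs (running 22/38).
Total adjacent occupied pairs: 38; unlike-type pairs: 22.

22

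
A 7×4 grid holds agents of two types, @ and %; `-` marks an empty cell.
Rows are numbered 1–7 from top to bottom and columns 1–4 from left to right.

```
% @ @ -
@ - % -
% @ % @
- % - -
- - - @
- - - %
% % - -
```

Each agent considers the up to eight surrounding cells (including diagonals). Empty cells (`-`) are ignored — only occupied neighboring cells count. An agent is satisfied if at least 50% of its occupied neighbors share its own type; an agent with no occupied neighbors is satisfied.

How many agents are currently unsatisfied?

(1,1)% 0/2 not
(1,2)@ 2/4 satisfied
(1,3)@ 1/2 satisfied
(2,1)@ 2/4 satisfied
(2,3)% 1/5 not
(3,1)% 1/3 not
(3,2)@ 1/5 not
(3,3)% 2/4 satisfied
(3,4)@ 0/2 not
(4,2)% 2/3 satisfied
(5,4)@ 0/1 not
(6,4)% 0/1 not
(7,1)% 1/1 satisfied
(7,2)% 1/1 satisfied
Unsatisfied: (1,1), (2,3), (3,1), (3,2), (3,4), (5,4), (6,4) — 7 in total.

7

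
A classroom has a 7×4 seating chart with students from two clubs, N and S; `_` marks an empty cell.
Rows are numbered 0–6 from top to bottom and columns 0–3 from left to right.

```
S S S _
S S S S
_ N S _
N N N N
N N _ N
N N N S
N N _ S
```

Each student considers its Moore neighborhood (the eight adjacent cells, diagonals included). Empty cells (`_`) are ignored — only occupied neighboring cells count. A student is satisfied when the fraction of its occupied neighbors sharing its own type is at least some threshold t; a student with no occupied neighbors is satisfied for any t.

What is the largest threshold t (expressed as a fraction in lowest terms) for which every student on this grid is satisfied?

1/3

(0,0)S 3/3
(0,1)S 5/5
(0,2)S 4/4
(1,0)S 3/4
(1,1)S 6/7
(1,2)S 5/6
(1,3)S 3/3
(2,1)N 3/7
(2,2)S 3/7
(3,0)N 4/4
(3,1)N 5/6
(3,2)N 5/6
(3,3)N 2/3
(4,0)N 5/5
(4,1)N 7/7
(4,3)N 3/4
(5,0)N 5/5
(5,1)N 6/6
(5,2)N 4/6
(5,3)S 1/3
(6,0)N 3/3
(6,1)N 4/4
(6,3)S 1/2
The smallest same-type fraction is 1/3 at (5,3), which reduces to 1/3. Any threshold above that leaves this student unsatisfied.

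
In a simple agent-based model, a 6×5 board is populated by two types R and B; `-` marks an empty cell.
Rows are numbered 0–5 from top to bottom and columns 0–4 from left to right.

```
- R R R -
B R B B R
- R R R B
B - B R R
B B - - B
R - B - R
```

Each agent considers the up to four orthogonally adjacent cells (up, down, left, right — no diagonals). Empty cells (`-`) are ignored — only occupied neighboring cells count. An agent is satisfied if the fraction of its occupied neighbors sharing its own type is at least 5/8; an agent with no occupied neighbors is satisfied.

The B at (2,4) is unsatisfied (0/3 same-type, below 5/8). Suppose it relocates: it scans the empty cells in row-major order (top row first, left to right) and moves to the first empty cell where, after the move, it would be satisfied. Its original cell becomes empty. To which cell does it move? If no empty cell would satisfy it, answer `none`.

Vacating (2,4). Empty cells in order:
  (0,0): 1/2 same-type → still unsatisfied.
  (0,4): 0/2 same-type → still unsatisfied.
  (2,0): 2/3 same-type → satisfied — stop here.

(2,0)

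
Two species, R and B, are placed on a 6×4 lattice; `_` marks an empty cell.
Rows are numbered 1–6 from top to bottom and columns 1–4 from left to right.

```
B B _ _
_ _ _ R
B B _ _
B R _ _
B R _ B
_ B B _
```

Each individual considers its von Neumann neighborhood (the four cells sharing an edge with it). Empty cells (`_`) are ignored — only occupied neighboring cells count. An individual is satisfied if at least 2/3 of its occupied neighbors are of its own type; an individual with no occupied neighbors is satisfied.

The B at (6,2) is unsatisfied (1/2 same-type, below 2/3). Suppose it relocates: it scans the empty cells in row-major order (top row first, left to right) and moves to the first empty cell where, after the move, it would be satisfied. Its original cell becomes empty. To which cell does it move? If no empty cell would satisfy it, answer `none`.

(1,3)

Vacating (6,2). Empty cells in order:
  (1,3): 1/1 same-type → satisfied — stop here.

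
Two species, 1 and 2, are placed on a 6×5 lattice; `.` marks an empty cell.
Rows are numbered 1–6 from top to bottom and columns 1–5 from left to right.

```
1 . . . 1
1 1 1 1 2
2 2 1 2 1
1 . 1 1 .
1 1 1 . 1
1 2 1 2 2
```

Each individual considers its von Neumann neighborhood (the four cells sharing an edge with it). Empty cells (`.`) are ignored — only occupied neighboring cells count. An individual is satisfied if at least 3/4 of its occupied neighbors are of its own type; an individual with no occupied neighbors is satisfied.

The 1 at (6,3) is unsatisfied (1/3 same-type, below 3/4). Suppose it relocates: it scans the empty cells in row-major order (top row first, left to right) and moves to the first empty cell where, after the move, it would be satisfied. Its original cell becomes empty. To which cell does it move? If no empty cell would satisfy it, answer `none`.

(1,2)

Vacating (6,3). Empty cells in order:
  (1,2): 2/2 same-type → satisfied — stop here.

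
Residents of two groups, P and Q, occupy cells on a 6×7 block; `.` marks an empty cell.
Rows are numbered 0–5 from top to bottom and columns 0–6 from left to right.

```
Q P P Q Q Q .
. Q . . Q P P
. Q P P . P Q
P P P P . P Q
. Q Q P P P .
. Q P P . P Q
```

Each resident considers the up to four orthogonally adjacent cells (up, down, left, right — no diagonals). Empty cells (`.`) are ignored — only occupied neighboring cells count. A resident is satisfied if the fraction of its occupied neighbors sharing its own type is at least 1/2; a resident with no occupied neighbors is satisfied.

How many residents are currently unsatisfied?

Row 0: (0,0)Q 0/1 ✗ · (0,1)P 1/3 ✗ · (0,2)P 1/2 ✓ · (0,3)Q 1/2 ✓ · (0,4)Q 3/3 ✓ · (0,5)Q 1/2 ✓
Row 1: (1,1)Q 1/2 ✓ · (1,4)Q 1/2 ✓ · (1,5)P 2/4 ✓ · (1,6)P 1/2 ✓
Row 2: (2,1)Q 1/3 ✗ · (2,2)P 2/3 ✓ · (2,3)P 2/2 ✓ · (2,5)P 2/3 ✓ · (2,6)Q 1/3 ✗
Row 3: (3,0)P 1/1 ✓ · (3,1)P 2/4 ✓ · (3,2)P 3/4 ✓ · (3,3)P 3/3 ✓ · (3,5)P 2/3 ✓ · (3,6)Q 1/2 ✓
Row 4: (4,1)Q 2/3 ✓ · (4,2)Q 1/4 ✗ · (4,3)P 3/4 ✓ · (4,4)P 2/2 ✓ · (4,5)P 3/3 ✓
Row 5: (5,1)Q 1/2 ✓ · (5,2)P 1/3 ✗ · (5,3)P 2/2 ✓ · (5,5)P 1/2 ✓ · (5,6)Q 0/1 ✗
Unsatisfied: (0,0), (0,1), (2,1), (2,6), (4,2), (5,2), (5,6) — 7 in total.

7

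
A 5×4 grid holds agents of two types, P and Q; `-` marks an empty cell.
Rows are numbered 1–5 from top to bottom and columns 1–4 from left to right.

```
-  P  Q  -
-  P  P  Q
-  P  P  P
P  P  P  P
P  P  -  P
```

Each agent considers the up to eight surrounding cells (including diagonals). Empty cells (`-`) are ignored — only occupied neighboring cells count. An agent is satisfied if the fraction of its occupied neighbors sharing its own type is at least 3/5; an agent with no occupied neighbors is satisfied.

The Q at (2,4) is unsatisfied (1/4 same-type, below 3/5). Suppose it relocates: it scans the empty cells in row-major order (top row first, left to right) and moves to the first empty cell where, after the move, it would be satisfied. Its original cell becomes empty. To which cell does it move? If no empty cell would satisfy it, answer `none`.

none

Vacating (2,4). Empty cells in order:
  (1,1): 0/2 same-type → still unsatisfied.
  (1,4): 1/2 same-type → still unsatisfied.
  (2,1): 0/3 same-type → still unsatisfied.
  (3,1): 0/4 same-type → still unsatisfied.
  (5,3): 0/5 same-type → still unsatisfied.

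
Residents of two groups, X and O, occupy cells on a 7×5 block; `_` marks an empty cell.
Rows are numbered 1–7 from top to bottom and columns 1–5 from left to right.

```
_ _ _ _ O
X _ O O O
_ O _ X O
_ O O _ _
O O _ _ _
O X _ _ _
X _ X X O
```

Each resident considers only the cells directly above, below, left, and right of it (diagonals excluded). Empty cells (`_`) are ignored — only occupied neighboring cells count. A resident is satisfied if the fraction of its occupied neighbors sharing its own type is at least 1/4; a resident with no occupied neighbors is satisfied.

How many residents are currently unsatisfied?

Row 1: (1,5)O 1/1 satisfied
Row 2: (2,1)X 0/0 satisfied · (2,3)O 1/1 satisfied · (2,4)O 2/3 satisfied · (2,5)O 3/3 satisfied
Row 3: (3,2)O 1/1 satisfied · (3,4)X 0/2 not · (3,5)O 1/2 satisfied
Row 4: (4,2)O 3/3 satisfied · (4,3)O 1/1 satisfied
Row 5: (5,1)O 2/2 satisfied · (5,2)O 2/3 satisfied
Row 6: (6,1)O 1/3 satisfied · (6,2)X 0/2 not
Row 7: (7,1)X 0/1 not · (7,3)X 1/1 satisfied · (7,4)X 1/2 satisfied · (7,5)O 0/1 not
Unsatisfied: (3,4), (6,2), (7,1), (7,5) — 4 in total.

4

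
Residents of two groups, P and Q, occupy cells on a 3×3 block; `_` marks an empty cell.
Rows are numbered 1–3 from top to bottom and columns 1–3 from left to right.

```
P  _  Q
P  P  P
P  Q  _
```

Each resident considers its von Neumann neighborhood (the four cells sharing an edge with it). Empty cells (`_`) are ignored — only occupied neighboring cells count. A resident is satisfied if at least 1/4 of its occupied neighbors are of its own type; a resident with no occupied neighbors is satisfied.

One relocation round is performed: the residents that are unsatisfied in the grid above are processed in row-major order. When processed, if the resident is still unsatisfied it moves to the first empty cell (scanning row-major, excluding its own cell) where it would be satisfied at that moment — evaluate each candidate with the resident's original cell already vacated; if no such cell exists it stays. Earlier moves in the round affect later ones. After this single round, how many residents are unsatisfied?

Initially unsatisfied (in order): (1,3), (3,2).
  (1,3) → (3,3).
  (3,2): now satisfied by earlier moves; stays.
Resulting grid:
P _ _
P P P
P Q Q
All satisfied now.

0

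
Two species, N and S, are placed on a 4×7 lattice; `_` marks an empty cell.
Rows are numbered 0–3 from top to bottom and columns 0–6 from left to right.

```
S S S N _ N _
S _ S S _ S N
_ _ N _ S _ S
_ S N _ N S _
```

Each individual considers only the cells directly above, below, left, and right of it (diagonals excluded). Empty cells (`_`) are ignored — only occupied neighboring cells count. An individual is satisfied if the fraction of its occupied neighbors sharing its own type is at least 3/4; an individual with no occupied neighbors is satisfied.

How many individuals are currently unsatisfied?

14

(0,0)S 2/2 satisfied
(0,1)S 2/2 satisfied
(0,2)S 2/3 not
(0,3)N 0/2 not
(0,5)N 0/1 not
(1,0)S 1/1 satisfied
(1,2)S 2/3 not
(1,3)S 1/2 not
(1,5)S 0/2 not
(1,6)N 0/2 not
(2,2)N 1/2 not
(2,4)S 0/1 not
(2,6)S 0/1 not
(3,1)S 0/1 not
(3,2)N 1/2 not
(3,4)N 0/2 not
(3,5)S 0/1 not
Unsatisfied: (0,2), (0,3), (0,5), (1,2), (1,3), (1,5), (1,6), (2,2), (2,4), (2,6), (3,1), (3,2), (3,4), (3,5) — 14 in total.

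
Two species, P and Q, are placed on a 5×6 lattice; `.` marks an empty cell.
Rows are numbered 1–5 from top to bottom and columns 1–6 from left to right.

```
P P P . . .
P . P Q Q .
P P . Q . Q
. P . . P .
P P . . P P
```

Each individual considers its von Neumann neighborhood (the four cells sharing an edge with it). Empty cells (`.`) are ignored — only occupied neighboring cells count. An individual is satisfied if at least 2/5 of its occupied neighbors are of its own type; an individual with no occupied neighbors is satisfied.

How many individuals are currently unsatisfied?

Row 1: (1,1)P 2/2 satisfied · (1,2)P 2/2 satisfied · (1,3)P 2/2 satisfied
Row 2: (2,1)P 2/2 satisfied · (2,3)P 1/2 satisfied · (2,4)Q 2/3 satisfied · (2,5)Q 1/1 satisfied
Row 3: (3,1)P 2/2 satisfied · (3,2)P 2/2 satisfied · (3,4)Q 1/1 satisfied · (3,6)Q 0/0 satisfied
Row 4: (4,2)P 2/2 satisfied · (4,5)P 1/1 satisfied
Row 5: (5,1)P 1/1 satisfied · (5,2)P 2/2 satisfied · (5,5)P 2/2 satisfied · (5,6)P 1/1 satisfied
Every one meets the threshold.

0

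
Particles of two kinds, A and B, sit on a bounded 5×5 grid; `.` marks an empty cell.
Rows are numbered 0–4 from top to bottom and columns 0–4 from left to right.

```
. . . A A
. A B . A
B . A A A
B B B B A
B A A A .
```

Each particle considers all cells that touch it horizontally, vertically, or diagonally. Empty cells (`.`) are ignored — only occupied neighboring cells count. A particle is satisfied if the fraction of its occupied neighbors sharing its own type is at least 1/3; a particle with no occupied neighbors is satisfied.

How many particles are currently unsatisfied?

4

Row 0: (0,3)A 2/3 satisfied · (0,4)A 2/2 satisfied
Row 1: (1,1)A 1/3 satisfied · (1,2)B 0/4 not · (1,4)A 4/4 satisfied
Row 2: (2,0)B 2/3 satisfied · (2,2)A 2/6 satisfied · (2,3)A 4/7 satisfied · (2,4)A 3/4 satisfied
Row 3: (3,0)B 3/4 satisfied · (3,1)B 4/7 satisfied · (3,2)B 2/7 not · (3,3)B 1/7 not · (3,4)A 3/4 satisfied
Row 4: (4,0)B 2/3 satisfied · (4,1)A 1/5 not · (4,2)A 2/5 satisfied · (4,3)A 2/4 satisfied
Unsatisfied: (1,2), (3,2), (3,3), (4,1) — 4 in total.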